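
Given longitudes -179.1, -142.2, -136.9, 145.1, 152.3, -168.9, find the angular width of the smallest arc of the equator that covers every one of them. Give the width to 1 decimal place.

Sort the longitudes: -179.1°, -168.9°, -142.2°, -136.9°, +145.1°, +152.3°.
Eastward gaps between consecutive values (wrapping around): 10.2°, 26.7°, 5.3°, 282.0°, 7.2°, 28.6°.
Largest gap = 282.0° ⇒ minimal covering band is its complement: 360° − 282.0° = 78.0°.
Band runs from +145.1° eastward to -136.9°, crossing the antimeridian.

78.0°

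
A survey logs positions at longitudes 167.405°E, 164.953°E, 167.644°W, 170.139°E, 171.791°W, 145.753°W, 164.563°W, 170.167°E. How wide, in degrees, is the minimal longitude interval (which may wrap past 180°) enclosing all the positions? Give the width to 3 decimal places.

Sort the longitudes: -171.791°, -167.644°, -164.563°, -145.753°, +164.953°, +167.405°, +170.139°, +170.167°.
Eastward gaps between consecutive values (wrapping around): 4.147°, 3.081°, 18.810°, 310.706°, 2.452°, 2.734°, 0.028°, 18.042°.
Largest gap = 310.706° ⇒ minimal covering band is its complement: 360° − 310.706° = 49.294°.
Band runs from +164.953° eastward to -145.753°, crossing the antimeridian.

49.294°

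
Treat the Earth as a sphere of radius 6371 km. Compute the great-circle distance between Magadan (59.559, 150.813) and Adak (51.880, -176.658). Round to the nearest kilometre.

Δλ = -176.658 − 150.813 = -327.471°; wrapped into (−180°, 180°]: 32.529°.
Δφ = 51.880 − 59.559 = -7.679°.
a = sin²(Δφ/2) + cos φ₁ · cos φ₂ · sin²(Δλ/2) = 0.029017.
c = 2·atan2(√a, √(1−a)) = 0.34236 rad → d = 6371·c ≈ 2181.15 km.

2181 km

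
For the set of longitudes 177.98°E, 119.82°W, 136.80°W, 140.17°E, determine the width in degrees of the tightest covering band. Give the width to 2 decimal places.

Sort the longitudes: -136.80°, -119.82°, +140.17°, +177.98°.
Eastward gaps between consecutive values (wrapping around): 16.98°, 259.99°, 37.81°, 45.22°.
Largest gap = 259.99° ⇒ minimal covering band is its complement: 360° − 259.99° = 100.01°.
Band runs from +140.17° eastward to -119.82°, crossing the antimeridian.

100.01°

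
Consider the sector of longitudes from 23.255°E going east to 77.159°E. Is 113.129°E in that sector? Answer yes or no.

No

Band width going east from +23.255° to +77.159°: ((77.159 − 23.255) mod 360) = 53.904°.
Offset of +113.129° east of the west edge: ((113.129 − 23.255) mod 360) = 89.874°.
89.874° > 53.904° ⇒ outside.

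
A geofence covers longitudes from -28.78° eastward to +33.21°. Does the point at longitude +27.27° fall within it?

Band width going east from -28.78° to +33.21°: ((33.21 − -28.78) mod 360) = 61.99°.
Offset of +27.27° east of the west edge: ((27.27 − -28.78) mod 360) = 56.05°.
56.05° ≤ 61.99° ⇒ inside.

Yes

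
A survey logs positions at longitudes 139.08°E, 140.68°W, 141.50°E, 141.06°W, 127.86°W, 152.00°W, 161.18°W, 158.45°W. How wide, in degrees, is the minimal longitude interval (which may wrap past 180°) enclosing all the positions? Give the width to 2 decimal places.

93.06°

Sort the longitudes: -161.18°, -158.45°, -152.00°, -141.06°, -140.68°, -127.86°, +139.08°, +141.50°.
Eastward gaps between consecutive values (wrapping around): 2.73°, 6.45°, 10.94°, 0.38°, 12.82°, 266.94°, 2.42°, 57.32°.
Largest gap = 266.94° ⇒ minimal covering band is its complement: 360° − 266.94° = 93.06°.
Band runs from +139.08° eastward to -127.86°, crossing the antimeridian.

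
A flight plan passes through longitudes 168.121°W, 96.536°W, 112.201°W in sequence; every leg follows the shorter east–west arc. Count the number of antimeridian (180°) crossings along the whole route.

0

Leg 1: -168.121° → -96.536°, shortest Δλ = 71.585° (east) — does not cross 180°.
Leg 2: -96.536° → -112.201°, shortest Δλ = -15.665° (west) — does not cross 180°.
Total crossings: 0.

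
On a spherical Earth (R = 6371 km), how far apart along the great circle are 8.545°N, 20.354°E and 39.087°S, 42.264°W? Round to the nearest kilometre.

Δλ = -42.264 − 20.354 = -62.618°.
Δφ = -39.087 − 8.545 = -47.632°.
a = sin²(Δφ/2) + cos φ₁ · cos φ₂ · sin²(Δλ/2) = 0.370330.
c = 2·atan2(√a, √(1−a)) = 1.30846 rad → d = 6371·c ≈ 8336.19 km.

8336 km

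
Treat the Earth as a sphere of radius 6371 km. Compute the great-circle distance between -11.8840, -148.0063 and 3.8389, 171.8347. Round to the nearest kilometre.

4771 km

Δλ = 171.8347 − -148.0063 = 319.8410°; wrapped into (−180°, 180°]: -40.1590°.
Δφ = 3.8389 − -11.8840 = 15.7229°.
a = sin²(Δφ/2) + cos φ₁ · cos φ₂ · sin²(Δλ/2) = 0.133794.
c = 2·atan2(√a, √(1−a)) = 0.74894 rad → d = 6371·c ≈ 4771.49 km.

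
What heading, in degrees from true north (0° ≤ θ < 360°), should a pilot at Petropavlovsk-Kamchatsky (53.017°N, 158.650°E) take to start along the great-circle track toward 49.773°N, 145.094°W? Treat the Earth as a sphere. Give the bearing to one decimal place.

72.2°

Δλ = -145.094 − 158.650 = -303.744°; wrapped into (−180°, 180°]: 56.256°.
θ = atan2( sin Δλ · cos φ₂ , cos φ₁ · sin φ₂ − sin φ₁ · cos φ₂ · cos Δλ )
  = atan2(0.53702, 0.17273) = 72.169° → normalised to [0°, 360°): 72.169°.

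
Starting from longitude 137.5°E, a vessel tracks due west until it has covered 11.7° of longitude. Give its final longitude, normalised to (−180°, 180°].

Start at +137.5°; shift −11.7° → +125.8°.
+125.8° already lies in (−180°, 180°].

125.8°E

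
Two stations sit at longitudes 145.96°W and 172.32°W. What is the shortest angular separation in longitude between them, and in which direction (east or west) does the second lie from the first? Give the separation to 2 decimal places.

26.36° west

Raw difference: -172.32 − -145.96 = -26.36°.
Normalise into (−180°, 180°]: -26.36° stays -26.36°.
Negative ⇒ the second point lies to the west; separation 26.36°.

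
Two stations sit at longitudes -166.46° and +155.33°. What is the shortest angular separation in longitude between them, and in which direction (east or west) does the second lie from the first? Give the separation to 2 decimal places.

38.21° west

Raw difference: 155.33 − -166.46 = 321.79°.
Normalise into (−180°, 180°]: 321.79° − 360° = -38.21°.
Negative ⇒ the second point lies to the west; separation 38.21°.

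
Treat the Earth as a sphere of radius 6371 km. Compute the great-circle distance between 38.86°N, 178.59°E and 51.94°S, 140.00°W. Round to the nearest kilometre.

10864 km

Δλ = -140.00 − 178.59 = -318.59°; wrapped into (−180°, 180°]: 41.41°.
Δφ = -51.94 − 38.86 = -90.80°.
a = sin²(Δφ/2) + cos φ₁ · cos φ₂ · sin²(Δλ/2) = 0.566988.
c = 2·atan2(√a, √(1−a)) = 1.70518 rad → d = 6371·c ≈ 10863.68 km.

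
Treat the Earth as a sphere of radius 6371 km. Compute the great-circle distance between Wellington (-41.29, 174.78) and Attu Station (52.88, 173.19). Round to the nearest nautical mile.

Δλ = 173.19 − 174.78 = -1.59°.
Δφ = 52.88 − -41.29 = 94.17°.
a = sin²(Δφ/2) + cos φ₁ · cos φ₂ · sin²(Δλ/2) = 0.536445.
c = 2·atan2(√a, √(1−a)) = 1.64375 rad → d = 6371·c ≈ 10472.34 km ≈ 5654.61 nmi.

5655 nmi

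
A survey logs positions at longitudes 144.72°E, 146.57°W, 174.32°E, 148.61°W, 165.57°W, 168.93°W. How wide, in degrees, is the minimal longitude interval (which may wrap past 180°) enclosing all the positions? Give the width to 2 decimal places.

68.71°

Sort the longitudes: -168.93°, -165.57°, -148.61°, -146.57°, +144.72°, +174.32°.
Eastward gaps between consecutive values (wrapping around): 3.36°, 16.96°, 2.04°, 291.29°, 29.60°, 16.75°.
Largest gap = 291.29° ⇒ minimal covering band is its complement: 360° − 291.29° = 68.71°.
Band runs from +144.72° eastward to -146.57°, crossing the antimeridian.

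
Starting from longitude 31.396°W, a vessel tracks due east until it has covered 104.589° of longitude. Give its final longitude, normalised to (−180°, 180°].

Start at -31.396°; shift +104.589° → +73.193°.
+73.193° already lies in (−180°, 180°].

73.193°E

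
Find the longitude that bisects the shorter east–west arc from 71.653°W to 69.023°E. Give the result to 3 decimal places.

1.315°W

Signed shortest Δλ from -71.653° to +69.023° is +140.676°.
Midpoint longitude = -71.653° + (+140.676°)/2 = -71.653° + 70.338° = -1.315°.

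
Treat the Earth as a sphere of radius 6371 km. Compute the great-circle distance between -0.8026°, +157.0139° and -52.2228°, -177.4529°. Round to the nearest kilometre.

6192 km

Δλ = -177.4529 − 157.0139 = -334.4668°; wrapped into (−180°, 180°]: 25.5332°.
Δφ = -52.2228 − -0.8026 = -51.4202°.
a = sin²(Δφ/2) + cos φ₁ · cos φ₂ · sin²(Δλ/2) = 0.218109.
c = 2·atan2(√a, √(1−a)) = 0.97184 rad → d = 6371·c ≈ 6191.59 km.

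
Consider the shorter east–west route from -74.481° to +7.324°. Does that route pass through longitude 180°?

No

Signed shortest Δλ = ((7.324 − -74.481 + 180) mod 360) − 180 = 81.805°.
Going east by 81.805° from -74.481° reaches +7.324° without touching 180°.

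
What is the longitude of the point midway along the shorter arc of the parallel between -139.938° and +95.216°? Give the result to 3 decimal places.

Signed shortest Δλ from -139.938° to +95.216° is -124.846°.
Midpoint longitude = -139.938° + (-124.846°)/2 = -139.938° − 62.423° = -202.361°.
Normalise into (−180°, 180°]: +157.639°.
(The naïve average (-139.938 + +95.216)/2 = -22.361° is on the wrong side of the globe.)

+157.639°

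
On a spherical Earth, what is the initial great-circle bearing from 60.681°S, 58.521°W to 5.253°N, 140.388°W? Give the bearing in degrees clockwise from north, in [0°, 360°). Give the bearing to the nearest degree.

Δλ = -140.388 − -58.521 = -81.867°.
θ = atan2( sin Δλ · cos φ₂ , cos φ₁ · sin φ₂ − sin φ₁ · cos φ₂ · cos Δλ )
  = atan2(-0.98578, 0.16766) = -80.347° → normalised to [0°, 360°): 279.653°.

280°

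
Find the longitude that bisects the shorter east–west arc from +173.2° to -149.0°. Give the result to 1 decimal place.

Signed shortest Δλ from +173.2° to -149.0° is +37.8°.
Midpoint longitude = +173.2° + (+37.8°)/2 = +173.2° + 18.9° = +192.1°.
Normalise into (−180°, 180°]: -167.9°.
(The naïve average (+173.2 + -149.0)/2 = 12.1° is on the wrong side of the globe.)

-167.9°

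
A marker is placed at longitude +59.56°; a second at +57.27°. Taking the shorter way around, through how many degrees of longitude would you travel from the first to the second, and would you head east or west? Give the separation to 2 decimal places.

Raw difference: 57.27 − 59.56 = -2.29°.
Normalise into (−180°, 180°]: -2.29° stays -2.29°.
Negative ⇒ the second point lies to the west; separation 2.29°.

2.29° west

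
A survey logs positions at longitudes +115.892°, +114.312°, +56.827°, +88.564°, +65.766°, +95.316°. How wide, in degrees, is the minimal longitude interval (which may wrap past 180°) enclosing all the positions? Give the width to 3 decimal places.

59.065°

Sort the longitudes: +56.827°, +65.766°, +88.564°, +95.316°, +114.312°, +115.892°.
Eastward gaps between consecutive values (wrapping around): 8.939°, 22.798°, 6.752°, 18.996°, 1.580°, 300.935°.
Largest gap = 300.935° ⇒ minimal covering band is its complement: 360° − 300.935° = 59.065°.
Band runs from +56.827° eastward to +115.892°.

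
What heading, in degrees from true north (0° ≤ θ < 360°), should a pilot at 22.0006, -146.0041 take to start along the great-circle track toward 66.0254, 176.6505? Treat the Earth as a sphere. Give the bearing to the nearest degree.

Δλ = 176.6505 − -146.0041 = 322.6546°; wrapped into (−180°, 180°]: -37.3454°.
θ = atan2( sin Δλ · cos φ₂ , cos φ₁ · sin φ₂ − sin φ₁ · cos φ₂ · cos Δλ )
  = atan2(-0.24649, 0.72618) = -18.749° → normalised to [0°, 360°): 341.251°.

341°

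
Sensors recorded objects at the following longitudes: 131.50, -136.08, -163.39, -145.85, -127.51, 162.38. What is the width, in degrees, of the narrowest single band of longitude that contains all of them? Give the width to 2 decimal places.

100.99°

Sort the longitudes: -163.39°, -145.85°, -136.08°, -127.51°, +131.50°, +162.38°.
Eastward gaps between consecutive values (wrapping around): 17.54°, 9.77°, 8.57°, 259.01°, 30.88°, 34.23°.
Largest gap = 259.01° ⇒ minimal covering band is its complement: 360° − 259.01° = 100.99°.
Band runs from +131.50° eastward to -127.51°, crossing the antimeridian.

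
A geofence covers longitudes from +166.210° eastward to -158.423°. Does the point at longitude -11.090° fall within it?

Band width going east from +166.210° to -158.423°: ((-158.423 − 166.210) mod 360) = 35.367°.
Offset of -11.090° east of the west edge: ((-11.090 − 166.210) mod 360) = 182.700°.
182.700° > 35.367° ⇒ outside.

No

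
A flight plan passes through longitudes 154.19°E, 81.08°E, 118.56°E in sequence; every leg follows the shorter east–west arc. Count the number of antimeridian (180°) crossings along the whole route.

0

Leg 1: +154.19° → +81.08°, shortest Δλ = -73.11° (west) — does not cross 180°.
Leg 2: +81.08° → +118.56°, shortest Δλ = 37.48° (east) — does not cross 180°.
Total crossings: 0.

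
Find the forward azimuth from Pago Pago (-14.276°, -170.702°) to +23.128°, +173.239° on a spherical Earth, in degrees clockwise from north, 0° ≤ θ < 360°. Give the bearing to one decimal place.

Δλ = 173.239 − -170.702 = 343.941°; wrapped into (−180°, 180°]: -16.059°.
θ = atan2( sin Δλ · cos φ₂ , cos φ₁ · sin φ₂ − sin φ₁ · cos φ₂ · cos Δλ )
  = atan2(-0.25439, 0.59858) = -23.025° → normalised to [0°, 360°): 336.975°.

337.0°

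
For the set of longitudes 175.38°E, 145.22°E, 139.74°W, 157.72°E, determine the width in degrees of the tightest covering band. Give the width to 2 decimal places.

Sort the longitudes: -139.74°, +145.22°, +157.72°, +175.38°.
Eastward gaps between consecutive values (wrapping around): 284.96°, 12.50°, 17.66°, 44.88°.
Largest gap = 284.96° ⇒ minimal covering band is its complement: 360° − 284.96° = 75.04°.
Band runs from +145.22° eastward to -139.74°, crossing the antimeridian.

75.04°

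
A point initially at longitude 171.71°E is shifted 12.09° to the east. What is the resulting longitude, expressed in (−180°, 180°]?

176.20°W

Start at +171.71°; shift +12.09° → +183.80°.
+183.80° lies outside (−180°, 180°]; subtract 360° → -176.20°.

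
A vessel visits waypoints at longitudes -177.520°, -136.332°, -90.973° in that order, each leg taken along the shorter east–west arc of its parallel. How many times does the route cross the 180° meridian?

Leg 1: -177.520° → -136.332°, shortest Δλ = 41.188° (east) — does not cross 180°.
Leg 2: -136.332° → -90.973°, shortest Δλ = 45.359° (east) — does not cross 180°.
Total crossings: 0.

0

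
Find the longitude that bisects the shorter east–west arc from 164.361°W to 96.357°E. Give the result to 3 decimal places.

145.998°E

Signed shortest Δλ from -164.361° to +96.357° is -99.282°.
Midpoint longitude = -164.361° + (-99.282°)/2 = -164.361° − 49.641° = -214.002°.
Normalise into (−180°, 180°]: +145.998°.
(The naïve average (-164.361 + +96.357)/2 = -34.002° is on the wrong side of the globe.)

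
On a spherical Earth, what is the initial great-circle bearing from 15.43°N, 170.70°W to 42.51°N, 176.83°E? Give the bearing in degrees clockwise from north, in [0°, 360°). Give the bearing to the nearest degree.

Δλ = 176.83 − -170.70 = 347.53°; wrapped into (−180°, 180°]: -12.47°.
θ = atan2( sin Δλ · cos φ₂ , cos φ₁ · sin φ₂ − sin φ₁ · cos φ₂ · cos Δλ )
  = atan2(-0.15917, 0.45986) = -19.092° → normalised to [0°, 360°): 340.908°.

341°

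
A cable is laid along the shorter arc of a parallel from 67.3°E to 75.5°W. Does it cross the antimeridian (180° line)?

Signed shortest Δλ = ((-75.5 − 67.3 + 180) mod 360) − 180 = -142.8°.
Going west by 142.8° from +67.3° reaches -75.5° without touching 180°.

No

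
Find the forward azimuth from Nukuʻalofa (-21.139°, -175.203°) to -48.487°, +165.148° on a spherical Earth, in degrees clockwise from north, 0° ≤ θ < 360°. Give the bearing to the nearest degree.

205°

Δλ = 165.148 − -175.203 = 340.351°; wrapped into (−180°, 180°]: -19.649°.
θ = atan2( sin Δλ · cos φ₂ , cos φ₁ · sin φ₂ − sin φ₁ · cos φ₂ · cos Δλ )
  = atan2(-0.22287, -0.47331) = -154.786° → normalised to [0°, 360°): 205.214°.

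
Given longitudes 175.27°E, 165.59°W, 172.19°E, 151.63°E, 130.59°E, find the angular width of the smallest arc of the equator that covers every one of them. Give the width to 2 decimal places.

63.82°

Sort the longitudes: -165.59°, +130.59°, +151.63°, +172.19°, +175.27°.
Eastward gaps between consecutive values (wrapping around): 296.18°, 21.04°, 20.56°, 3.08°, 19.14°.
Largest gap = 296.18° ⇒ minimal covering band is its complement: 360° − 296.18° = 63.82°.
Band runs from +130.59° eastward to -165.59°, crossing the antimeridian.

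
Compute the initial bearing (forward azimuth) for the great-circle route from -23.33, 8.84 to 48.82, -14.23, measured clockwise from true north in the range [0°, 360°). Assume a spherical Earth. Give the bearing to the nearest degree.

345°

Δλ = -14.23 − 8.84 = -23.07°.
θ = atan2( sin Δλ · cos φ₂ , cos φ₁ · sin φ₂ − sin φ₁ · cos φ₂ · cos Δλ )
  = atan2(-0.25801, 0.93101) = -15.490° → normalised to [0°, 360°): 344.510°.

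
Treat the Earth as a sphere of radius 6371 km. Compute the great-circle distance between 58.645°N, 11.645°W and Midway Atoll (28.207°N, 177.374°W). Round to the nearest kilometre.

10267 km

Δλ = -177.374 − -11.645 = -165.729°.
Δφ = 28.207 − 58.645 = -30.438°.
a = sin²(Δφ/2) + cos φ₁ · cos φ₂ · sin²(Δλ/2) = 0.520382.
c = 2·atan2(√a, √(1−a)) = 1.61157 rad → d = 6371·c ≈ 10267.33 km.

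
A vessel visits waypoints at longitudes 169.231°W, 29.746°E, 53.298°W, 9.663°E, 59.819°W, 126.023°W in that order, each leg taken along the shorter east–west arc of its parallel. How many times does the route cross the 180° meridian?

1

Leg 1: -169.231° → +29.746°, shortest Δλ = -161.023° (west) — crosses 180°.
Leg 2: +29.746° → -53.298°, shortest Δλ = -83.044° (west) — does not cross 180°.
Leg 3: -53.298° → +9.663°, shortest Δλ = 62.961° (east) — does not cross 180°.
Leg 4: +9.663° → -59.819°, shortest Δλ = -69.482° (west) — does not cross 180°.
Leg 5: -59.819° → -126.023°, shortest Δλ = -66.204° (west) — does not cross 180°.
Total crossings: 1.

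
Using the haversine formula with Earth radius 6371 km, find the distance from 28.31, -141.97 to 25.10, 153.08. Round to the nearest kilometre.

Δλ = 153.08 − -141.97 = 295.05°; wrapped into (−180°, 180°]: -64.95°.
Δφ = 25.10 − 28.31 = -3.21°.
a = sin²(Δφ/2) + cos φ₁ · cos φ₂ · sin²(Δλ/2) = 0.230630.
c = 2·atan2(√a, √(1−a)) = 1.00186 rad → d = 6371·c ≈ 6382.83 km.

6383 km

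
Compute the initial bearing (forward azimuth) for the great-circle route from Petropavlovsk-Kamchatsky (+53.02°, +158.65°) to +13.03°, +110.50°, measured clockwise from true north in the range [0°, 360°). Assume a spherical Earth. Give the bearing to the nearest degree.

242°

Δλ = 110.50 − 158.65 = -48.15°.
θ = atan2( sin Δλ · cos φ₂ , cos φ₁ · sin φ₂ − sin φ₁ · cos φ₂ · cos Δλ )
  = atan2(-0.72571, -0.38363) = -117.862° → normalised to [0°, 360°): 242.138°.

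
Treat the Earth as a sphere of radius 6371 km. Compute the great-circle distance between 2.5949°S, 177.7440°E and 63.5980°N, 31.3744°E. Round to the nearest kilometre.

Δλ = 31.3744 − 177.7440 = -146.3696°.
Δφ = 63.5980 − -2.5949 = 66.1929°.
a = sin²(Δφ/2) + cos φ₁ · cos φ₂ · sin²(Δλ/2) = 0.705207.
c = 2·atan2(√a, √(1−a)) = 1.99370 rad → d = 6371·c ≈ 12701.89 km.

12702 km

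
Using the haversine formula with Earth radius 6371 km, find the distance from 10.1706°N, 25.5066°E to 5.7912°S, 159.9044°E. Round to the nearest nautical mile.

Δλ = 159.9044 − 25.5066 = 134.3978°.
Δφ = -5.7912 − 10.1706 = -15.9618°.
a = sin²(Δφ/2) + cos φ₁ · cos φ₂ · sin²(Δλ/2) = 0.851472.
c = 2·atan2(√a, √(1−a)) = 2.35033 rad → d = 6371·c ≈ 14973.93 km ≈ 8085.27 nmi.

8085 nmi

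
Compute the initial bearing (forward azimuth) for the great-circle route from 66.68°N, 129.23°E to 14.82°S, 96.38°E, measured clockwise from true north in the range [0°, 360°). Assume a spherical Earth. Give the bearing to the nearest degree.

212°

Δλ = 96.38 − 129.23 = -32.85°.
θ = atan2( sin Δλ · cos φ₂ , cos φ₁ · sin φ₂ − sin φ₁ · cos φ₂ · cos Δλ )
  = atan2(-0.52440, -0.84706) = -148.239° → normalised to [0°, 360°): 211.761°.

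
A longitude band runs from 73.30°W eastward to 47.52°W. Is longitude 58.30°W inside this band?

Yes

Band width going east from -73.30° to -47.52°: ((-47.52 − -73.30) mod 360) = 25.78°.
Offset of -58.30° east of the west edge: ((-58.30 − -73.30) mod 360) = 15.00°.
15.00° ≤ 25.78° ⇒ inside.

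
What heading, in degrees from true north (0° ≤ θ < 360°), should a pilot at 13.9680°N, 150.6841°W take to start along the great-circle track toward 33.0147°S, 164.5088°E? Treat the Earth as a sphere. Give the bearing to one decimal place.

221.3°

Δλ = 164.5088 − -150.6841 = 315.1929°; wrapped into (−180°, 180°]: -44.8071°.
θ = atan2( sin Δλ · cos φ₂ , cos φ₁ · sin φ₂ − sin φ₁ · cos φ₂ · cos Δλ )
  = atan2(-0.59093, -0.67235) = -138.687° → normalised to [0°, 360°): 221.313°.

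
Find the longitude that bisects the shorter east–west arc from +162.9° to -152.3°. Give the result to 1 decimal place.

Signed shortest Δλ from +162.9° to -152.3° is +44.8°.
Midpoint longitude = +162.9° + (+44.8°)/2 = +162.9° + 22.4° = +185.3°.
Normalise into (−180°, 180°]: -174.7°.
(The naïve average (+162.9 + -152.3)/2 = 5.3° is on the wrong side of the globe.)

-174.7°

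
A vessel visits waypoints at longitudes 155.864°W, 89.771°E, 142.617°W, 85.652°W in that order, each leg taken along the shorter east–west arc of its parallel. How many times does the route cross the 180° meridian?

Leg 1: -155.864° → +89.771°, shortest Δλ = -114.365° (west) — crosses 180°.
Leg 2: +89.771° → -142.617°, shortest Δλ = 127.612° (east) — crosses 180°.
Leg 3: -142.617° → -85.652°, shortest Δλ = 56.965° (east) — does not cross 180°.
Total crossings: 2.

2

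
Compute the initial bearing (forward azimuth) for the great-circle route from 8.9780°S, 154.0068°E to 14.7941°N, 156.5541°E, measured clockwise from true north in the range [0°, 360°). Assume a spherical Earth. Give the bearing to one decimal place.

Δλ = 156.5541 − 154.0068 = 2.5473°.
θ = atan2( sin Δλ · cos φ₂ , cos φ₁ · sin φ₂ − sin φ₁ · cos φ₂ · cos Δλ )
  = atan2(0.04297, 0.40295) = 6.087° → normalised to [0°, 360°): 6.087°.

6.1°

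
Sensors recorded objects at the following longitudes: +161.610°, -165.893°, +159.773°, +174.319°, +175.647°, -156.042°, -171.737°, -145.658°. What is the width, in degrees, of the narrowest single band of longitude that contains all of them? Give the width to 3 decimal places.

Sort the longitudes: -171.737°, -165.893°, -156.042°, -145.658°, +159.773°, +161.610°, +174.319°, +175.647°.
Eastward gaps between consecutive values (wrapping around): 5.844°, 9.851°, 10.384°, 305.431°, 1.837°, 12.709°, 1.328°, 12.616°.
Largest gap = 305.431° ⇒ minimal covering band is its complement: 360° − 305.431° = 54.569°.
Band runs from +159.773° eastward to -145.658°, crossing the antimeridian.

54.569°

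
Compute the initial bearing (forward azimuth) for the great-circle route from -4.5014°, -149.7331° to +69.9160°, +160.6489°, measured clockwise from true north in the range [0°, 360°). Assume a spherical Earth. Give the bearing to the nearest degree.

Δλ = 160.6489 − -149.7331 = 310.3820°; wrapped into (−180°, 180°]: -49.6180°.
θ = atan2( sin Δλ · cos φ₂ , cos φ₁ · sin φ₂ − sin φ₁ · cos φ₂ · cos Δλ )
  = atan2(-0.26158, 0.95375) = -15.337° → normalised to [0°, 360°): 344.663°.

345°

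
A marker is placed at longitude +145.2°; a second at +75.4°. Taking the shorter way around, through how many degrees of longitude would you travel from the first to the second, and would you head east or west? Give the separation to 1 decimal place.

69.8° west

Raw difference: 75.4 − 145.2 = -69.8°.
Normalise into (−180°, 180°]: -69.8° stays -69.8°.
Negative ⇒ the second point lies to the west; separation 69.8°.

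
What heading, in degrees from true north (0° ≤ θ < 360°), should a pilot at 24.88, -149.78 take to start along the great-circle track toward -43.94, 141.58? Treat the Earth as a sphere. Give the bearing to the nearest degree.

Δλ = 141.58 − -149.78 = 291.36°; wrapped into (−180°, 180°]: -68.64°.
θ = atan2( sin Δλ · cos φ₂ , cos φ₁ · sin φ₂ − sin φ₁ · cos φ₂ · cos Δλ )
  = atan2(-0.67061, -0.73985) = -137.810° → normalised to [0°, 360°): 222.190°.

222°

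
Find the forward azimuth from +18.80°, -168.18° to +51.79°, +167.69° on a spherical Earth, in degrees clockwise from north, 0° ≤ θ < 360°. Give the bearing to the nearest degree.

336°

Δλ = 167.69 − -168.18 = 335.87°; wrapped into (−180°, 180°]: -24.13°.
θ = atan2( sin Δλ · cos φ₂ , cos φ₁ · sin φ₂ − sin φ₁ · cos φ₂ · cos Δλ )
  = atan2(-0.25287, 0.56191) = -24.228° → normalised to [0°, 360°): 335.772°.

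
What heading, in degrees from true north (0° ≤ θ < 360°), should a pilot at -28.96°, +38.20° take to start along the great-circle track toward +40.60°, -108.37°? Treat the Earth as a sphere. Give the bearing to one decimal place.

302.1°

Δλ = -108.37 − 38.20 = -146.57°.
θ = atan2( sin Δλ · cos φ₂ , cos φ₁ · sin φ₂ − sin φ₁ · cos φ₂ · cos Δλ )
  = atan2(-0.41830, 0.26258) = -57.882° → normalised to [0°, 360°): 302.118°.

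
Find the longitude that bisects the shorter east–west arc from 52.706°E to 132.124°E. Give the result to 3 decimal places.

Signed shortest Δλ from +52.706° to +132.124° is +79.418°.
Midpoint longitude = +52.706° + (+79.418°)/2 = +52.706° + 39.709° = +92.415°.

92.415°E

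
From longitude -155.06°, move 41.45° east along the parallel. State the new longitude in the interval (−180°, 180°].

Start at -155.06°; shift +41.45° → -113.61°.
-113.61° already lies in (−180°, 180°].

-113.61°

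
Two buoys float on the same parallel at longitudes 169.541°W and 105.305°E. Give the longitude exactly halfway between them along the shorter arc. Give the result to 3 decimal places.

147.882°E

Signed shortest Δλ from -169.541° to +105.305° is -85.154°.
Midpoint longitude = -169.541° + (-85.154°)/2 = -169.541° − 42.577° = -212.118°.
Normalise into (−180°, 180°]: +147.882°.
(The naïve average (-169.541 + +105.305)/2 = -32.118° is on the wrong side of the globe.)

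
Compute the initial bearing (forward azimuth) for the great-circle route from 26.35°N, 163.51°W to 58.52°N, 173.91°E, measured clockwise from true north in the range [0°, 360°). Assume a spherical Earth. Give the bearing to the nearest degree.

Δλ = 173.91 − -163.51 = 337.42°; wrapped into (−180°, 180°]: -22.58°.
θ = atan2( sin Δλ · cos φ₂ , cos φ₁ · sin φ₂ − sin φ₁ · cos φ₂ · cos Δλ )
  = atan2(-0.20051, 0.55020) = -20.023° → normalised to [0°, 360°): 339.977°.

340°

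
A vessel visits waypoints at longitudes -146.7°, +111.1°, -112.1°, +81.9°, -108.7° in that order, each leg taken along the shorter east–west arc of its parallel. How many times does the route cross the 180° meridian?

Leg 1: -146.7° → +111.1°, shortest Δλ = -102.2° (west) — crosses 180°.
Leg 2: +111.1° → -112.1°, shortest Δλ = 136.8° (east) — crosses 180°.
Leg 3: -112.1° → +81.9°, shortest Δλ = -166.0° (west) — crosses 180°.
Leg 4: +81.9° → -108.7°, shortest Δλ = 169.4° (east) — crosses 180°.
Total crossings: 4.

4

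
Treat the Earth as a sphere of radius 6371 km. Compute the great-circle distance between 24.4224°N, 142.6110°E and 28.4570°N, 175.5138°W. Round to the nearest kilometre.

Δλ = -175.5138 − 142.6110 = -318.1248°; wrapped into (−180°, 180°]: 41.8752°.
Δφ = 28.4570 − 24.4224 = 4.0346°.
a = sin²(Δφ/2) + cos φ₁ · cos φ₂ · sin²(Δλ/2) = 0.103464.
c = 2·atan2(√a, √(1−a)) = 0.65496 rad → d = 6371·c ≈ 4172.75 km.

4173 km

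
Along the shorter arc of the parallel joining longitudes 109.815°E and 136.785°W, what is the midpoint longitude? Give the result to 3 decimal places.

166.515°E

Signed shortest Δλ from +109.815° to -136.785° is +113.400°.
Midpoint longitude = +109.815° + (+113.400°)/2 = +109.815° + 56.700° = +166.515°.
(The naïve average (+109.815 + -136.785)/2 = -13.485° is on the wrong side of the globe.)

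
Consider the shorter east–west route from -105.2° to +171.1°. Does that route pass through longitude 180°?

Yes

Naïve |171.1 − -105.2| = 276.3° > 180°, so the shorter arc goes the other way round — across 180°.
Signed shortest Δλ = ((171.1 − -105.2 + 180) mod 360) − 180 = -83.7°.
Going west by 83.7° from -105.2° passes through 180° before reaching +171.1°.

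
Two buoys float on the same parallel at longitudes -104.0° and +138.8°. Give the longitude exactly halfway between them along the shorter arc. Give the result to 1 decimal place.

-162.6°

Signed shortest Δλ from -104.0° to +138.8° is -117.2°.
Midpoint longitude = -104.0° + (-117.2°)/2 = -104.0° − 58.6° = -162.6°.
(The naïve average (-104.0 + +138.8)/2 = 17.4° is on the wrong side of the globe.)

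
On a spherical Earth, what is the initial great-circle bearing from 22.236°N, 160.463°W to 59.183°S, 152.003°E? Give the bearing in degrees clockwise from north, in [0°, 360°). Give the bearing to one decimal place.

202.2°

Δλ = 152.003 − -160.463 = 312.466°; wrapped into (−180°, 180°]: -47.534°.
θ = atan2( sin Δλ · cos φ₂ , cos φ₁ · sin φ₂ − sin φ₁ · cos φ₂ · cos Δλ )
  = atan2(-0.37791, -0.92583) = -157.795° → normalised to [0°, 360°): 202.205°.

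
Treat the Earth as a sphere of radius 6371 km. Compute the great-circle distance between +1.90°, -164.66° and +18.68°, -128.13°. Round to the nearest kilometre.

4394 km

Δλ = -128.13 − -164.66 = 36.53°.
Δφ = 18.68 − 1.90 = 16.78°.
a = sin²(Δφ/2) + cos φ₁ · cos φ₂ · sin²(Δλ/2) = 0.114292.
c = 2·atan2(√a, √(1−a)) = 0.68973 rad → d = 6371·c ≈ 4394.28 km.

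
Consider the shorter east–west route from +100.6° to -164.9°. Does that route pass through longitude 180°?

Naïve |-164.9 − 100.6| = 265.5° > 180°, so the shorter arc goes the other way round — across 180°.
Signed shortest Δλ = ((-164.9 − 100.6 + 180) mod 360) − 180 = 94.5°.
Going east by 94.5° from +100.6° passes through 180° before reaching -164.9°.

Yes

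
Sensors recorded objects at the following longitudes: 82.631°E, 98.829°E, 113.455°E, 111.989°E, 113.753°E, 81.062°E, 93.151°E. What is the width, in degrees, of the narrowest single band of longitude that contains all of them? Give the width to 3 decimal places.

32.691°

Sort the longitudes: +81.062°, +82.631°, +93.151°, +98.829°, +111.989°, +113.455°, +113.753°.
Eastward gaps between consecutive values (wrapping around): 1.569°, 10.520°, 5.678°, 13.160°, 1.466°, 0.298°, 327.309°.
Largest gap = 327.309° ⇒ minimal covering band is its complement: 360° − 327.309° = 32.691°.
Band runs from +81.062° eastward to +113.753°.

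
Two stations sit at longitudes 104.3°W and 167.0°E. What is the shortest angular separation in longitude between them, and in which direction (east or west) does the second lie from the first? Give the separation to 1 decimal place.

Raw difference: 167.0 − -104.3 = 271.3°.
Normalise into (−180°, 180°]: 271.3° − 360° = -88.7°.
Negative ⇒ the second point lies to the west; separation 88.7°.

88.7° west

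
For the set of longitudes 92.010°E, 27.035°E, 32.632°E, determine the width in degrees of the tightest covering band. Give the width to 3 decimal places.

64.975°

Sort the longitudes: +27.035°, +32.632°, +92.010°.
Eastward gaps between consecutive values (wrapping around): 5.597°, 59.378°, 295.025°.
Largest gap = 295.025° ⇒ minimal covering band is its complement: 360° − 295.025° = 64.975°.
Band runs from +27.035° eastward to +92.010°.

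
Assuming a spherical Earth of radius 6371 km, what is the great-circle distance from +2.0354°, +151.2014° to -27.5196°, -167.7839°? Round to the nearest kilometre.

Δλ = -167.7839 − 151.2014 = -318.9853°; wrapped into (−180°, 180°]: 41.0147°.
Δφ = -27.5196 − 2.0354 = -29.5550°.
a = sin²(Δφ/2) + cos φ₁ · cos φ₂ · sin²(Δλ/2) = 0.173833.
c = 2·atan2(√a, √(1−a)) = 0.86014 rad → d = 6371·c ≈ 5479.93 km.

5480 km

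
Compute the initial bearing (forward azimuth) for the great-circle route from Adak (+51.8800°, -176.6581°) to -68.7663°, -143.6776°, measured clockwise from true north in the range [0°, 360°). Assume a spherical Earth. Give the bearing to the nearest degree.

166°

Δλ = -143.6776 − -176.6581 = 32.9805°.
θ = atan2( sin Δλ · cos φ₂ , cos φ₁ · sin φ₂ − sin φ₁ · cos φ₂ · cos Δλ )
  = atan2(0.19715, -0.81442) = 166.392° → normalised to [0°, 360°): 166.392°.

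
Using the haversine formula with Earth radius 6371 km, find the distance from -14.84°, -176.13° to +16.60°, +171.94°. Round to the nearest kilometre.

3733 km

Δλ = 171.94 − -176.13 = 348.07°; wrapped into (−180°, 180°]: -11.93°.
Δφ = 16.60 − -14.84 = 31.44°.
a = sin²(Δφ/2) + cos φ₁ · cos φ₂ · sin²(Δλ/2) = 0.083411.
c = 2·atan2(√a, √(1−a)) = 0.58597 rad → d = 6371·c ≈ 3733.19 km.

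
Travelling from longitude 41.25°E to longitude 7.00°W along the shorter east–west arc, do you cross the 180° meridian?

No

Signed shortest Δλ = ((-7.00 − 41.25 + 180) mod 360) − 180 = -48.25°.
Going west by 48.25° from +41.25° reaches -7.00° without touching 180°.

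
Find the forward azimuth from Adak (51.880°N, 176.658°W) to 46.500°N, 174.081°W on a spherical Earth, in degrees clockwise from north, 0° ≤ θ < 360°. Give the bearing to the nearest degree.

Δλ = -174.081 − -176.658 = 2.577°.
θ = atan2( sin Δλ · cos φ₂ , cos φ₁ · sin φ₂ − sin φ₁ · cos φ₂ · cos Δλ )
  = atan2(0.03095, -0.09321) = 161.632° → normalised to [0°, 360°): 161.632°.

162°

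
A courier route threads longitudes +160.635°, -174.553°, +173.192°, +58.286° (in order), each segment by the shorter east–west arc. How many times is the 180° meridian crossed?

Leg 1: +160.635° → -174.553°, shortest Δλ = 24.812° (east) — crosses 180°.
Leg 2: -174.553° → +173.192°, shortest Δλ = -12.255° (west) — crosses 180°.
Leg 3: +173.192° → +58.286°, shortest Δλ = -114.906° (west) — does not cross 180°.
Total crossings: 2.

2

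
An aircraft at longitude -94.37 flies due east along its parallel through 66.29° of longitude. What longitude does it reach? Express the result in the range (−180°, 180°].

Start at -94.37°; shift +66.29° → -28.08°.
-28.08° already lies in (−180°, 180°].

-28.08°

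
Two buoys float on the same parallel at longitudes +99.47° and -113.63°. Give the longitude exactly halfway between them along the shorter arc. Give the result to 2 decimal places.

+172.92°

Signed shortest Δλ from +99.47° to -113.63° is +146.90°.
Midpoint longitude = +99.47° + (+146.90°)/2 = +99.47° + 73.45° = +172.92°.
(The naïve average (+99.47 + -113.63)/2 = -7.08° is on the wrong side of the globe.)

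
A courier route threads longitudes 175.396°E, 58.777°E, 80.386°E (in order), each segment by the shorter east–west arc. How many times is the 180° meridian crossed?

Leg 1: +175.396° → +58.777°, shortest Δλ = -116.619° (west) — does not cross 180°.
Leg 2: +58.777° → +80.386°, shortest Δλ = 21.609° (east) — does not cross 180°.
Total crossings: 0.

0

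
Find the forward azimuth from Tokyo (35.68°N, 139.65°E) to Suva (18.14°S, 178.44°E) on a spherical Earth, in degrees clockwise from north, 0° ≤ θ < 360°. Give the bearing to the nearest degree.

139°

Δλ = 178.44 − 139.65 = 38.79°.
θ = atan2( sin Δλ · cos φ₂ , cos φ₁ · sin φ₂ − sin φ₁ · cos φ₂ · cos Δλ )
  = atan2(0.59533, -0.68492) = 139.003° → normalised to [0°, 360°): 139.003°.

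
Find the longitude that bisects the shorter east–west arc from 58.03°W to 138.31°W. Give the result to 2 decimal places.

98.17°W

Signed shortest Δλ from -58.03° to -138.31° is -80.28°.
Midpoint longitude = -58.03° + (-80.28°)/2 = -58.03° − 40.14° = -98.17°.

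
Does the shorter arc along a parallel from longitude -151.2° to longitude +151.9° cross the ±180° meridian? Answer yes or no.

Yes

Naïve |151.9 − -151.2| = 303.1° > 180°, so the shorter arc goes the other way round — across 180°.
Signed shortest Δλ = ((151.9 − -151.2 + 180) mod 360) − 180 = -56.9°.
Going west by 56.9° from -151.2° passes through 180° before reaching +151.9°.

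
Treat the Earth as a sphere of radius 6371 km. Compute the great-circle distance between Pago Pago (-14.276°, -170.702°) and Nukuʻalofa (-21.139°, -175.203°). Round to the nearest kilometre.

900 km

Δλ = -175.203 − -170.702 = -4.501°.
Δφ = -21.139 − -14.276 = -6.863°.
a = sin²(Δφ/2) + cos φ₁ · cos φ₂ · sin²(Δλ/2) = 0.004976.
c = 2·atan2(√a, √(1−a)) = 0.14121 rad → d = 6371·c ≈ 899.62 km.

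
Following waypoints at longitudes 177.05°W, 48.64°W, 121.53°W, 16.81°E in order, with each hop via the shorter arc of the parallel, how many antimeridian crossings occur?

Leg 1: -177.05° → -48.64°, shortest Δλ = 128.41° (east) — does not cross 180°.
Leg 2: -48.64° → -121.53°, shortest Δλ = -72.89° (west) — does not cross 180°.
Leg 3: -121.53° → +16.81°, shortest Δλ = 138.34° (east) — does not cross 180°.
Total crossings: 0.

0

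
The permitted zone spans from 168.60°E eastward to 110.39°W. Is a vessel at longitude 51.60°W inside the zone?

No

Band width going east from +168.60° to -110.39°: ((-110.39 − 168.60) mod 360) = 81.01°.
Offset of -51.60° east of the west edge: ((-51.60 − 168.60) mod 360) = 139.80°.
139.80° > 81.01° ⇒ outside.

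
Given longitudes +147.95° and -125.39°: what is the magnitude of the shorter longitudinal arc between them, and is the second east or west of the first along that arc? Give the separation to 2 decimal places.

Raw difference: -125.39 − 147.95 = -273.34°.
Normalise into (−180°, 180°]: -273.34° + 360° = 86.66°.
Positive ⇒ the second point lies to the east; separation 86.66°.

86.66° east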